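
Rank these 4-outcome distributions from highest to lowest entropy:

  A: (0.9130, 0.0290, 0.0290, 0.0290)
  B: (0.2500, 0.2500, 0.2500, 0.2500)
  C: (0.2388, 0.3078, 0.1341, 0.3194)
B > C > A

Key insight: Entropy is maximized by uniform distributions and minimized by concentrated distributions.

- Uniform distributions have maximum entropy log₂(4) = 2.0000 bits
- The more "peaked" or concentrated a distribution, the lower its entropy

Entropies:
  H(A) = 0.5643 bits
  H(B) = 2.0000 bits
  H(C) = 1.9312 bits

Ranking: B > C > A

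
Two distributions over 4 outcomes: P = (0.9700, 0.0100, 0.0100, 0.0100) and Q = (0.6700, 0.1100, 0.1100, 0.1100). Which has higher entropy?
Q

P is highly concentrated on one outcome (97%), making it nearly deterministic. Q spreads its mass more evenly (max 67%). The more spread-out distribution has higher entropy: H(P) ≈ 0.242 bits, H(Q) ≈ 1.438 bits.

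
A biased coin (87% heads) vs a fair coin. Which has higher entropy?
Fair coin

The fair coin is uniform (p=0.5), maximizing binary entropy at 1 bit. The biased coin has H(0.87) ≈ 0.557 bits — its outcome is more predictable, so its entropy is lower.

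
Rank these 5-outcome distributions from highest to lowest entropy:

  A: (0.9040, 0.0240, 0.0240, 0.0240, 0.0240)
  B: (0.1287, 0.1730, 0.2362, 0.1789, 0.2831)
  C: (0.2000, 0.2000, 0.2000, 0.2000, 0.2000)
C > B > A

Key insight: Entropy is maximized by uniform distributions and minimized by concentrated distributions.

- Uniform distributions have maximum entropy log₂(5) = 2.3219 bits
- The more "peaked" or concentrated a distribution, the lower its entropy

Entropies:
  H(A) = 0.6482 bits
  H(B) = 2.2700 bits
  H(C) = 2.3219 bits

Ranking: C > B > A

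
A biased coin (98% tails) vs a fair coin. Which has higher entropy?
Fair coin

The fair coin is uniform (p=0.5), maximizing binary entropy at 1 bit. The biased coin has H(0.98) ≈ 0.141 bits — its outcome is more predictable, so its entropy is lower.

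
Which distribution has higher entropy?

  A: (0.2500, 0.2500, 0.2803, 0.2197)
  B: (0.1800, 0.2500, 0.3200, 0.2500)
A

Both distributions are close to uniform, making this a harder comparison.

H(A) = 1.9947 bits
H(B) = 1.9714 bits

The distribution closer to uniform has higher entropy.
Answer: A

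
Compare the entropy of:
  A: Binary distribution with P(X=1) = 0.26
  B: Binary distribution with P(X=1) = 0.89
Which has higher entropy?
A

For binary distributions, entropy is maximized at p=0.5 and decreases as p moves toward 0 or 1.

H(A) = H(0.26) = 0.8267 bits
H(B) = H(0.89) = 0.4999 bits

Distribution A (p=0.26) is closer to uniform (p=0.5), so it has higher entropy.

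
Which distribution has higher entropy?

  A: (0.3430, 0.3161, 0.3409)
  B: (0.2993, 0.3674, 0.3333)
A

Both distributions are close to uniform, making this a harder comparison.

H(A) = 1.5840 bits
H(B) = 1.5799 bits

The distribution closer to uniform has higher entropy.
Answer: A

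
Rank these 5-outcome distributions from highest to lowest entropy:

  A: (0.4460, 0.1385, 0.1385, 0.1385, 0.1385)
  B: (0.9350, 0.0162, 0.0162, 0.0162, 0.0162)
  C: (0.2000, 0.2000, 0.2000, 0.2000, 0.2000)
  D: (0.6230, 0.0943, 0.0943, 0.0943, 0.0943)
C > A > D > B

Key insight: Entropy is maximized by uniform distributions and minimized by concentrated distributions.

Entropies:
  H(A) = 2.0996 bits
  H(B) = 0.4770 bits
  H(C) = 2.3219 bits
  H(D) = 1.7099 bits

Ranking: C > A > D > B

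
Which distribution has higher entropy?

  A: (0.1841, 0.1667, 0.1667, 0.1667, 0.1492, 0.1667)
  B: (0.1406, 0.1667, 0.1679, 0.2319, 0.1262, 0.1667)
A

Both distributions are close to uniform, making this a harder comparison.

H(A) = 2.5823 bits
H(B) = 2.5577 bits

The distribution closer to uniform has higher entropy.
Answer: A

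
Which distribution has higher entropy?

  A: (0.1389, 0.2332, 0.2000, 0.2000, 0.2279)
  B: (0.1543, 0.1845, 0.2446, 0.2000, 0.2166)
B

Both distributions are close to uniform, making this a harder comparison.

H(A) = 2.3004 bits
H(B) = 2.3052 bits

The distribution closer to uniform has higher entropy.
Answer: B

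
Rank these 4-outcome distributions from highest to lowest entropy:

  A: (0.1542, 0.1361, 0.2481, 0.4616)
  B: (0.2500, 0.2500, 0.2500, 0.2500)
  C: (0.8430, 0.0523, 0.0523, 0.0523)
B > A > C

Key insight: Entropy is maximized by uniform distributions and minimized by concentrated distributions.

- Uniform distributions have maximum entropy log₂(4) = 2.0000 bits
- The more "peaked" or concentrated a distribution, the lower its entropy

Entropies:
  H(A) = 1.8212 bits
  H(B) = 2.0000 bits
  H(C) = 0.8759 bits

Ranking: B > A > C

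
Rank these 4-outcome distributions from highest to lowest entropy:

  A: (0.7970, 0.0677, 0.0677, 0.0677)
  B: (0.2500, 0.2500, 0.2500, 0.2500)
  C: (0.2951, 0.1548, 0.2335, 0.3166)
B > C > A

Key insight: Entropy is maximized by uniform distributions and minimized by concentrated distributions.

- Uniform distributions have maximum entropy log₂(4) = 2.0000 bits
- The more "peaked" or concentrated a distribution, the lower its entropy

Entropies:
  H(A) = 1.0496 bits
  H(B) = 2.0000 bits
  H(C) = 1.9516 bits

Ranking: B > C > A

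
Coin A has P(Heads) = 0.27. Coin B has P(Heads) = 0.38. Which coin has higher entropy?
B

For binary distributions, entropy is maximized at p=0.5 and decreases as p moves toward 0 or 1.

H(A) = H(0.27) = 0.8415 bits
H(B) = H(0.38) = 0.9580 bits

Distribution B (p=0.38) is closer to uniform (p=0.5), so it has higher entropy.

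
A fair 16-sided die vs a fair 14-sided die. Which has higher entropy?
16-sided die

Both are uniform distributions; for uniform over n outcomes, H = log₂(n). H(16-sided) = log₂(16) = 4.000 bits and H(14-sided) = log₂(14) = 3.807 bits. More outcomes in a uniform distribution means higher entropy.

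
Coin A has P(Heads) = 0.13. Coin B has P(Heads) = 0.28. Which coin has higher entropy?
B

For binary distributions, entropy is maximized at p=0.5 and decreases as p moves toward 0 or 1.

H(A) = H(0.13) = 0.5574 bits
H(B) = H(0.28) = 0.8555 bits

Distribution B (p=0.28) is closer to uniform (p=0.5), so it has higher entropy.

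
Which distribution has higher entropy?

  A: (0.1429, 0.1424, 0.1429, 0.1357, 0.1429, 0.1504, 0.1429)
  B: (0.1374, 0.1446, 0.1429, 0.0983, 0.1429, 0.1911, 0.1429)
A

Both distributions are close to uniform, making this a harder comparison.

H(A) = 2.8068 bits
H(B) = 2.7853 bits

The distribution closer to uniform has higher entropy.
Answer: A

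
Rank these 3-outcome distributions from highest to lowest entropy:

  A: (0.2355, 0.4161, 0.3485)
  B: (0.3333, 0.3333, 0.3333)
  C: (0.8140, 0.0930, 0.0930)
B > A > C

Key insight: Entropy is maximized by uniform distributions and minimized by concentrated distributions.

- Uniform distributions have maximum entropy log₂(3) = 1.5850 bits
- The more "peaked" or concentrated a distribution, the lower its entropy

Entropies:
  H(A) = 1.5476 bits
  H(B) = 1.5850 bits
  H(C) = 0.8790 bits

Ranking: B > A > C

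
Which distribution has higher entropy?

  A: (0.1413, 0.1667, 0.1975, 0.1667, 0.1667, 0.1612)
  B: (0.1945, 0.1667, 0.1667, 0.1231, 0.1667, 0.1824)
A

Both distributions are close to uniform, making this a harder comparison.

H(A) = 2.5780 bits
H(B) = 2.5717 bits

The distribution closer to uniform has higher entropy.
Answer: A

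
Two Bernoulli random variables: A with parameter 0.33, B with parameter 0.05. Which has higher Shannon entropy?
A

For binary distributions, entropy is maximized at p=0.5 and decreases as p moves toward 0 or 1.

H(A) = H(0.33) = 0.9149 bits
H(B) = H(0.05) = 0.2864 bits

Distribution A (p=0.33) is closer to uniform (p=0.5), so it has higher entropy.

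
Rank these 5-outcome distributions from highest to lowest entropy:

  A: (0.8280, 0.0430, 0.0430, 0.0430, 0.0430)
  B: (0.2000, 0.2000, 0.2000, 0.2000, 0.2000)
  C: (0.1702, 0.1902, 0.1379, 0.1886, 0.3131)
B > C > A

Key insight: Entropy is maximized by uniform distributions and minimized by concentrated distributions.

- Uniform distributions have maximum entropy log₂(5) = 2.3219 bits
- The more "peaked" or concentrated a distribution, the lower its entropy

Entropies:
  H(A) = 1.0063 bits
  H(B) = 2.3219 bits
  H(C) = 2.2628 bits

Ranking: B > C > A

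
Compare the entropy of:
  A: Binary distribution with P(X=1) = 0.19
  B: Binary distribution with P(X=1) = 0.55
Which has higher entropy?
B

For binary distributions, entropy is maximized at p=0.5 and decreases as p moves toward 0 or 1.

H(A) = H(0.19) = 0.7015 bits
H(B) = H(0.55) = 0.9928 bits

Distribution B (p=0.55) is closer to uniform (p=0.5), so it has higher entropy.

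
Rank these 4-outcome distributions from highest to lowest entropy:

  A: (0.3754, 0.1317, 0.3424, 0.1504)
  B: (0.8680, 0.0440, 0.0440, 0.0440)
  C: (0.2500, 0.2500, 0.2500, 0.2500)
C > A > B

Key insight: Entropy is maximized by uniform distributions and minimized by concentrated distributions.

- Uniform distributions have maximum entropy log₂(4) = 2.0000 bits
- The more "peaked" or concentrated a distribution, the lower its entropy

Entropies:
  H(A) = 1.8564 bits
  H(B) = 0.7721 bits
  H(C) = 2.0000 bits

Ranking: C > A > B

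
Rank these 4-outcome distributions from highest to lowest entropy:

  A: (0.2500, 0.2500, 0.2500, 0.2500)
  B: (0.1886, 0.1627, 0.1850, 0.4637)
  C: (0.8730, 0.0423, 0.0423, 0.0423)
A > B > C

Key insight: Entropy is maximized by uniform distributions and minimized by concentrated distributions.

- Uniform distributions have maximum entropy log₂(4) = 2.0000 bits
- The more "peaked" or concentrated a distribution, the lower its entropy

Entropies:
  H(A) = 2.0000 bits
  H(B) = 1.8446 bits
  H(C) = 0.7504 bits

Ranking: A > B > C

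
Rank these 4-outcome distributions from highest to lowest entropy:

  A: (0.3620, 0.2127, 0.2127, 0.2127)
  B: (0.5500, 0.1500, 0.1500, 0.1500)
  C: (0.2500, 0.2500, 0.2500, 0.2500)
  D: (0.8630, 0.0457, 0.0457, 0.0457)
C > A > B > D

Key insight: Entropy is maximized by uniform distributions and minimized by concentrated distributions.

Entropies:
  H(A) = 1.9555 bits
  H(B) = 1.7060 bits
  H(C) = 2.0000 bits
  H(D) = 0.7935 bits

Ranking: C > A > B > D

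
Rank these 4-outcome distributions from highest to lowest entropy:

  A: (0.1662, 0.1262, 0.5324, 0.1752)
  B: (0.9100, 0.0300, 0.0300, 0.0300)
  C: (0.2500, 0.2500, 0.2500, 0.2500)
C > A > B

Key insight: Entropy is maximized by uniform distributions and minimized by concentrated distributions.

- Uniform distributions have maximum entropy log₂(4) = 2.0000 bits
- The more "peaked" or concentrated a distribution, the lower its entropy

Entropies:
  H(A) = 1.7315 bits
  H(B) = 0.5791 bits
  H(C) = 2.0000 bits

Ranking: C > A > B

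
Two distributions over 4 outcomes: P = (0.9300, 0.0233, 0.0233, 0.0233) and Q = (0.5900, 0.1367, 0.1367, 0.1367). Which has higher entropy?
Q

P is highly concentrated on one outcome (93%), making it nearly deterministic. Q spreads its mass more evenly (max 59%). The more spread-out distribution has higher entropy: H(P) ≈ 0.477 bits, H(Q) ≈ 1.626 bits.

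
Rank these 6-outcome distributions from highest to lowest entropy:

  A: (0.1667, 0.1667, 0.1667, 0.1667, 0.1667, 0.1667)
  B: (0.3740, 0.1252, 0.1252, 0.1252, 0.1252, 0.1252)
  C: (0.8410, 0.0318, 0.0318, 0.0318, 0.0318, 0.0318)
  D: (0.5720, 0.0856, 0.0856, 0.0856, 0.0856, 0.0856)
A > B > D > C

Key insight: Entropy is maximized by uniform distributions and minimized by concentrated distributions.

Entropies:
  H(A) = 2.5850 bits
  H(B) = 2.4072 bits
  H(C) = 1.0011 bits
  H(D) = 1.9788 bits

Ranking: A > B > D > C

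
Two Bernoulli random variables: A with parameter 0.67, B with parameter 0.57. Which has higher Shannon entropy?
B

For binary distributions, entropy is maximized at p=0.5 and decreases as p moves toward 0 or 1.

H(A) = H(0.67) = 0.9149 bits
H(B) = H(0.57) = 0.9858 bits

Distribution B (p=0.57) is closer to uniform (p=0.5), so it has higher entropy.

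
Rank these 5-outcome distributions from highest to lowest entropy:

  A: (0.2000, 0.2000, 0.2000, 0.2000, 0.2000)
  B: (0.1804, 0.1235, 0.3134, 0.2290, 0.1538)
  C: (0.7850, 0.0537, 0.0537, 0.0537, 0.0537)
A > B > C

Key insight: Entropy is maximized by uniform distributions and minimized by concentrated distributions.

- Uniform distributions have maximum entropy log₂(5) = 2.3219 bits
- The more "peaked" or concentrated a distribution, the lower its entropy

Entropies:
  H(A) = 2.3219 bits
  H(B) = 2.2453 bits
  H(C) = 1.1809 bits

Ranking: A > B > C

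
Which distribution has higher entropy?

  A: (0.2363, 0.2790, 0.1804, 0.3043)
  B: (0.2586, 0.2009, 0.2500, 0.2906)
B

Both distributions are close to uniform, making this a harder comparison.

H(A) = 1.9737 bits
H(B) = 1.9878 bits

The distribution closer to uniform has higher entropy.
Answer: B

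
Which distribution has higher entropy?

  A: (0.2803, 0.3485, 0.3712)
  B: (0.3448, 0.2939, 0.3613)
B

Both distributions are close to uniform, making this a harder comparison.

H(A) = 1.5750 bits
H(B) = 1.5795 bits

The distribution closer to uniform has higher entropy.
Answer: B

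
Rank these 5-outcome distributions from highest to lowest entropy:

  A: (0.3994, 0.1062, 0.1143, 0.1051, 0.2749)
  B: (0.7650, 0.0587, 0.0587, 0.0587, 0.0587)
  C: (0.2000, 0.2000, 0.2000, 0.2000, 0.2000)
C > A > B

Key insight: Entropy is maximized by uniform distributions and minimized by concentrated distributions.

- Uniform distributions have maximum entropy log₂(5) = 2.3219 bits
- The more "peaked" or concentrated a distribution, the lower its entropy

Entropies:
  H(A) = 2.0840 bits
  H(B) = 1.2566 bits
  H(C) = 2.3219 bits

Ranking: C > A > B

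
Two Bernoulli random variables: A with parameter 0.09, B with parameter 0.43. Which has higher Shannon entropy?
B

For binary distributions, entropy is maximized at p=0.5 and decreases as p moves toward 0 or 1.

H(A) = H(0.09) = 0.4365 bits
H(B) = H(0.43) = 0.9858 bits

Distribution B (p=0.43) is closer to uniform (p=0.5), so it has higher entropy.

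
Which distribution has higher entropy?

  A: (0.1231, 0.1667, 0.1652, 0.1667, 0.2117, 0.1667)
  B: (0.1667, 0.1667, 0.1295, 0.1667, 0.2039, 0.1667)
B

Both distributions are close to uniform, making this a harder comparison.

H(A) = 2.5678 bits
H(B) = 2.5729 bits

The distribution closer to uniform has higher entropy.
Answer: B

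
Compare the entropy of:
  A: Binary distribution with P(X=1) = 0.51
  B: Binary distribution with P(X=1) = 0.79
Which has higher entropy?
A

For binary distributions, entropy is maximized at p=0.5 and decreases as p moves toward 0 or 1.

H(A) = H(0.51) = 0.9997 bits
H(B) = H(0.79) = 0.7415 bits

Distribution A (p=0.51) is closer to uniform (p=0.5), so it has higher entropy.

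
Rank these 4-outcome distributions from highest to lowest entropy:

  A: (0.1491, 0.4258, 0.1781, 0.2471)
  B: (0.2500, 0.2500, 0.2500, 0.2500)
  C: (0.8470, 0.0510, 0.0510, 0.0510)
B > A > C

Key insight: Entropy is maximized by uniform distributions and minimized by concentrated distributions.

- Uniform distributions have maximum entropy log₂(4) = 2.0000 bits
- The more "peaked" or concentrated a distribution, the lower its entropy

Entropies:
  H(A) = 1.8755 bits
  H(B) = 2.0000 bits
  H(C) = 0.8598 bits

Ranking: B > A > C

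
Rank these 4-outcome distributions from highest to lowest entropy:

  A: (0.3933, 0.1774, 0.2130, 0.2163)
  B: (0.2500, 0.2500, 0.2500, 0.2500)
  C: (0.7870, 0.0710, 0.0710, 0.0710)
B > A > C

Key insight: Entropy is maximized by uniform distributions and minimized by concentrated distributions.

- Uniform distributions have maximum entropy log₂(4) = 2.0000 bits
- The more "peaked" or concentrated a distribution, the lower its entropy

Entropies:
  H(A) = 1.9251 bits
  H(B) = 2.0000 bits
  H(C) = 1.0848 bits

Ranking: B > A > C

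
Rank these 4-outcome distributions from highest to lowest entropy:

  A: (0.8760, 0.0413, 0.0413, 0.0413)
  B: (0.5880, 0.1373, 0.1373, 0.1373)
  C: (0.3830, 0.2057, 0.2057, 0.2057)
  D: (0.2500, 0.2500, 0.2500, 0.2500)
D > C > B > A

Key insight: Entropy is maximized by uniform distributions and minimized by concentrated distributions.

Entropies:
  H(A) = 0.7373 bits
  H(B) = 1.6305 bits
  H(C) = 1.9381 bits
  H(D) = 2.0000 bits

Ranking: D > C > B > A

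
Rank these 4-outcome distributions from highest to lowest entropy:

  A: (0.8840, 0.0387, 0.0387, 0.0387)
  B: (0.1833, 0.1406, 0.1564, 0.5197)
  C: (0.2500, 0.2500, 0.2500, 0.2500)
C > B > A

Key insight: Entropy is maximized by uniform distributions and minimized by concentrated distributions.

- Uniform distributions have maximum entropy log₂(4) = 2.0000 bits
- The more "peaked" or concentrated a distribution, the lower its entropy

Entropies:
  H(A) = 0.7016 bits
  H(B) = 1.7560 bits
  H(C) = 2.0000 bits

Ranking: C > B > A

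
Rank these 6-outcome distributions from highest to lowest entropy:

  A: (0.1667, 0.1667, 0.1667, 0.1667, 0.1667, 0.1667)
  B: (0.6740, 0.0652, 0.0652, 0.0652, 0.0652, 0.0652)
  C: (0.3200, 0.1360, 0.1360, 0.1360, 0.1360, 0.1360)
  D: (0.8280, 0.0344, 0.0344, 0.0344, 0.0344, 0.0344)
A > C > B > D

Key insight: Entropy is maximized by uniform distributions and minimized by concentrated distributions.

Entropies:
  H(A) = 2.5850 bits
  H(B) = 1.6677 bits
  H(C) = 2.4833 bits
  H(D) = 1.0616 bits

Ranking: A > C > B > D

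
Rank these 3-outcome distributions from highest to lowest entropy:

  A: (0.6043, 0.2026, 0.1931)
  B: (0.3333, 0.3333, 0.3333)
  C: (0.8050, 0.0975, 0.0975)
B > A > C

Key insight: Entropy is maximized by uniform distributions and minimized by concentrated distributions.

- Uniform distributions have maximum entropy log₂(3) = 1.5850 bits
- The more "peaked" or concentrated a distribution, the lower its entropy

Entropies:
  H(A) = 1.3639 bits
  H(B) = 1.5850 bits
  H(C) = 0.9068 bits

Ranking: B > A > C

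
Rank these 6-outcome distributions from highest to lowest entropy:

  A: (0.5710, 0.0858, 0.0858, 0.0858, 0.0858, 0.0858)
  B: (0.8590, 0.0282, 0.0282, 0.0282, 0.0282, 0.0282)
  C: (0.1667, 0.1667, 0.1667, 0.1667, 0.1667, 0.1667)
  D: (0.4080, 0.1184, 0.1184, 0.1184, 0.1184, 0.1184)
C > D > A > B

Key insight: Entropy is maximized by uniform distributions and minimized by concentrated distributions.

Entropies:
  H(A) = 1.9815 bits
  H(B) = 0.9142 bits
  H(C) = 2.5850 bits
  H(D) = 2.3500 bits

Ranking: C > D > A > B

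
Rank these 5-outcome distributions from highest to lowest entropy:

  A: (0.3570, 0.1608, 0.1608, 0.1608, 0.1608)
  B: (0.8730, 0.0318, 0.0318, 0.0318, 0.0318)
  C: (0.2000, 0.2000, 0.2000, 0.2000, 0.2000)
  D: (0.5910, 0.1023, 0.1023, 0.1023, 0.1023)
C > A > D > B

Key insight: Entropy is maximized by uniform distributions and minimized by concentrated distributions.

Entropies:
  H(A) = 2.2262 bits
  H(B) = 0.8032 bits
  H(C) = 2.3219 bits
  H(D) = 1.7940 bits

Ranking: C > A > D > B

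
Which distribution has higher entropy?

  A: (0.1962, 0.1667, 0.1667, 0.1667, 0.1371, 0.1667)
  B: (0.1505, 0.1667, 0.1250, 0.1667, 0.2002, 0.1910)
A

Both distributions are close to uniform, making this a harder comparison.

H(A) = 2.5774 bits
H(B) = 2.5685 bits

The distribution closer to uniform has higher entropy.
Answer: A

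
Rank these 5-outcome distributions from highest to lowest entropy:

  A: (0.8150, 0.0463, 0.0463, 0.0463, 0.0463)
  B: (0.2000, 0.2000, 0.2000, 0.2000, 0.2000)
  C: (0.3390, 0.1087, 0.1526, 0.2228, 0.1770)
B > C > A

Key insight: Entropy is maximized by uniform distributions and minimized by concentrated distributions.

- Uniform distributions have maximum entropy log₂(5) = 2.3219 bits
- The more "peaked" or concentrated a distribution, the lower its entropy

Entropies:
  H(A) = 1.0609 bits
  H(B) = 2.3219 bits
  H(C) = 2.2156 bits

Ranking: B > C > A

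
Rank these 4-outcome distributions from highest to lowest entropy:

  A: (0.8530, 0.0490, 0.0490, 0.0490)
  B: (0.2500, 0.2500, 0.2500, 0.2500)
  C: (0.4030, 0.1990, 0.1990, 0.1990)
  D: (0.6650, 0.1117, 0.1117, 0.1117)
B > C > D > A

Key insight: Entropy is maximized by uniform distributions and minimized by concentrated distributions.

Entropies:
  H(A) = 0.8353 bits
  H(B) = 2.0000 bits
  H(C) = 1.9189 bits
  H(D) = 1.4509 bits

Ranking: B > C > D > A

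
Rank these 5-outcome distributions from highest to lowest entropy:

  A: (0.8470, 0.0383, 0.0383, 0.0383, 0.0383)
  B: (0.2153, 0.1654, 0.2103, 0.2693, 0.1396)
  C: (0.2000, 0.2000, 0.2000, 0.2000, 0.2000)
C > B > A

Key insight: Entropy is maximized by uniform distributions and minimized by concentrated distributions.

- Uniform distributions have maximum entropy log₂(5) = 2.3219 bits
- The more "peaked" or concentrated a distribution, the lower its entropy

Entropies:
  H(A) = 0.9233 bits
  H(B) = 2.2858 bits
  H(C) = 2.3219 bits

Ranking: C > B > A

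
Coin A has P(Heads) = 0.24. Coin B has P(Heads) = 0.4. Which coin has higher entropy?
B

For binary distributions, entropy is maximized at p=0.5 and decreases as p moves toward 0 or 1.

H(A) = H(0.24) = 0.7950 bits
H(B) = H(0.4) = 0.9710 bits

Distribution B (p=0.4) is closer to uniform (p=0.5), so it has higher entropy.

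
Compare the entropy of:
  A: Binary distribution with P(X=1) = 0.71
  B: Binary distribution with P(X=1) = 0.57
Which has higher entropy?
B

For binary distributions, entropy is maximized at p=0.5 and decreases as p moves toward 0 or 1.

H(A) = H(0.71) = 0.8687 bits
H(B) = H(0.57) = 0.9858 bits

Distribution B (p=0.57) is closer to uniform (p=0.5), so it has higher entropy.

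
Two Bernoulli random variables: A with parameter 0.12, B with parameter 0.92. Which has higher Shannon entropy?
A

For binary distributions, entropy is maximized at p=0.5 and decreases as p moves toward 0 or 1.

H(A) = H(0.12) = 0.5294 bits
H(B) = H(0.92) = 0.4022 bits

Distribution A (p=0.12) is closer to uniform (p=0.5), so it has higher entropy.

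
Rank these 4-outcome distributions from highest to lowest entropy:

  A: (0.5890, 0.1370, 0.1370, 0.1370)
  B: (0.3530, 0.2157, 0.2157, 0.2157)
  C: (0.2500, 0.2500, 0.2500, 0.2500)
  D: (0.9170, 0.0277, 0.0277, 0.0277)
C > B > A > D

Key insight: Entropy is maximized by uniform distributions and minimized by concentrated distributions.

Entropies:
  H(A) = 1.6284 bits
  H(B) = 1.9622 bits
  H(C) = 2.0000 bits
  H(D) = 0.5442 bits

Ranking: C > B > A > D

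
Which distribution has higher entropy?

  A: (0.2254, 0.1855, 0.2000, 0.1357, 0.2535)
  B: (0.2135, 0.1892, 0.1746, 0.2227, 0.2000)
B

Both distributions are close to uniform, making this a harder comparison.

H(A) = 2.2926 bits
H(B) = 2.3166 bits

The distribution closer to uniform has higher entropy.
Answer: B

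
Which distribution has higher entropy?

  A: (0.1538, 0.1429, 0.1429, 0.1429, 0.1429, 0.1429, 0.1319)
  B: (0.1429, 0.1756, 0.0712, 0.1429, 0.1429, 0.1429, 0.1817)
A

Both distributions are close to uniform, making this a harder comparison.

H(A) = 2.8061 bits
H(B) = 2.7635 bits

The distribution closer to uniform has higher entropy.
Answer: A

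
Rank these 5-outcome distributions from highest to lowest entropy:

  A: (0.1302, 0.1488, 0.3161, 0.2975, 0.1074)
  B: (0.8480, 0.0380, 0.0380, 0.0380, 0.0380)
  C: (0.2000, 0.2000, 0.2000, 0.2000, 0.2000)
C > A > B

Key insight: Entropy is maximized by uniform distributions and minimized by concentrated distributions.

- Uniform distributions have maximum entropy log₂(5) = 2.3219 bits
- The more "peaked" or concentrated a distribution, the lower its entropy

Entropies:
  H(A) = 2.1833 bits
  H(B) = 0.9188 bits
  H(C) = 2.3219 bits

Ranking: C > A > B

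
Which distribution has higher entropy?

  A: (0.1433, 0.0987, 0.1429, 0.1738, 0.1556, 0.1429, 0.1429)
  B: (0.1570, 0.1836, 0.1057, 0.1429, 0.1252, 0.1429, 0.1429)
A

Both distributions are close to uniform, making this a harder comparison.

H(A) = 2.7910 bits
H(B) = 2.7894 bits

The distribution closer to uniform has higher entropy.
Answer: A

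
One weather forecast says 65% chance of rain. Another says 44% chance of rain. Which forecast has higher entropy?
44% forecast

Treat each forecast as a Bernoulli distribution. Binary entropy is maximized at p=0.5 and falls off symmetrically toward 0 or 1. The 44% forecast is closer to 50%, so it is more uncertain. H(65%) ≈ 0.934 bits, H(44%) ≈ 0.990 bits.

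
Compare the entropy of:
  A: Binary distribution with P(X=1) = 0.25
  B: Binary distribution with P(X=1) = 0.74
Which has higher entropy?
B

For binary distributions, entropy is maximized at p=0.5 and decreases as p moves toward 0 or 1.

H(A) = H(0.25) = 0.8113 bits
H(B) = H(0.74) = 0.8267 bits

Distribution B (p=0.74) is closer to uniform (p=0.5), so it has higher entropy.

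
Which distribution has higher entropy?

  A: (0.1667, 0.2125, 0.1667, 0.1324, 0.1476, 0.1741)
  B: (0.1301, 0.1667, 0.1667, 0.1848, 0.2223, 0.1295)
A

Both distributions are close to uniform, making this a harder comparison.

H(A) = 2.5693 bits
H(B) = 2.5588 bits

The distribution closer to uniform has higher entropy.
Answer: A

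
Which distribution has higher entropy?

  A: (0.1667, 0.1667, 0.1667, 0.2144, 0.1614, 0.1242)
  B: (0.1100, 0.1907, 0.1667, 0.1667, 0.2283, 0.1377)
A

Both distributions are close to uniform, making this a harder comparison.

H(A) = 2.5672 bits
H(B) = 2.5481 bits

The distribution closer to uniform has higher entropy.
Answer: A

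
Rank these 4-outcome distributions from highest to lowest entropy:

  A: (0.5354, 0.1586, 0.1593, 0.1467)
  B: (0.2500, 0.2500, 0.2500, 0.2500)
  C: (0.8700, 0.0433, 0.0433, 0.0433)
B > A > C

Key insight: Entropy is maximized by uniform distributions and minimized by concentrated distributions.

- Uniform distributions have maximum entropy log₂(4) = 2.0000 bits
- The more "peaked" or concentrated a distribution, the lower its entropy

Entropies:
  H(A) = 1.7322 bits
  H(B) = 2.0000 bits
  H(C) = 0.7635 bits

Ranking: B > A > C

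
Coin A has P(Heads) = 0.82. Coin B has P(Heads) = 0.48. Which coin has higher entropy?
B

For binary distributions, entropy is maximized at p=0.5 and decreases as p moves toward 0 or 1.

H(A) = H(0.82) = 0.6801 bits
H(B) = H(0.48) = 0.9988 bits

Distribution B (p=0.48) is closer to uniform (p=0.5), so it has higher entropy.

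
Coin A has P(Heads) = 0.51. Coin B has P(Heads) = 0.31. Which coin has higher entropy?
A

For binary distributions, entropy is maximized at p=0.5 and decreases as p moves toward 0 or 1.

H(A) = H(0.51) = 0.9997 bits
H(B) = H(0.31) = 0.8932 bits

Distribution A (p=0.51) is closer to uniform (p=0.5), so it has higher entropy.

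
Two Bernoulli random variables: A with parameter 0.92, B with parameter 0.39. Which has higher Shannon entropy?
B

For binary distributions, entropy is maximized at p=0.5 and decreases as p moves toward 0 or 1.

H(A) = H(0.92) = 0.4022 bits
H(B) = H(0.39) = 0.9648 bits

Distribution B (p=0.39) is closer to uniform (p=0.5), so it has higher entropy.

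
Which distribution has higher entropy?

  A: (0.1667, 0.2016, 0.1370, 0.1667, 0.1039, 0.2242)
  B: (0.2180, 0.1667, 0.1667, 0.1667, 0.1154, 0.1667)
B

Both distributions are close to uniform, making this a harder comparison.

H(A) = 2.5433 bits
H(B) = 2.5618 bits

The distribution closer to uniform has higher entropy.
Answer: B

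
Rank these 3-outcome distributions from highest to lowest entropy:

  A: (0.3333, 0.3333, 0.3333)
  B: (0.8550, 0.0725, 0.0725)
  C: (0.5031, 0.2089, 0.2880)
A > C > B

Key insight: Entropy is maximized by uniform distributions and minimized by concentrated distributions.

- Uniform distributions have maximum entropy log₂(3) = 1.5850 bits
- The more "peaked" or concentrated a distribution, the lower its entropy

Entropies:
  H(A) = 1.5850 bits
  H(B) = 0.7422 bits
  H(C) = 1.4877 bits

Ranking: A > C > B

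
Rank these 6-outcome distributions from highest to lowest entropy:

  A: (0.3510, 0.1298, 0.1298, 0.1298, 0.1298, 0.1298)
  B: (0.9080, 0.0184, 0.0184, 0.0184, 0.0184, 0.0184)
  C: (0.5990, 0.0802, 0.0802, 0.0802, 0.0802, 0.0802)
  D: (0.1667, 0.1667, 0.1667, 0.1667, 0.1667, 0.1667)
D > A > C > B

Key insight: Entropy is maximized by uniform distributions and minimized by concentrated distributions.

Entropies:
  H(A) = 2.4419 bits
  H(B) = 0.6567 bits
  H(C) = 1.9026 bits
  H(D) = 2.5850 bits

Ranking: D > A > C > B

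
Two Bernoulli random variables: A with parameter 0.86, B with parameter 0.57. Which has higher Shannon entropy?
B

For binary distributions, entropy is maximized at p=0.5 and decreases as p moves toward 0 or 1.

H(A) = H(0.86) = 0.5842 bits
H(B) = H(0.57) = 0.9858 bits

Distribution B (p=0.57) is closer to uniform (p=0.5), so it has higher entropy.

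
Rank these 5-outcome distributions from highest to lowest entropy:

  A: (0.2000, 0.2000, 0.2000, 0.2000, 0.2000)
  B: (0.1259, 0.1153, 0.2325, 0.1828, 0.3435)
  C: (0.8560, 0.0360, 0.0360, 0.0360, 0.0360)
A > B > C

Key insight: Entropy is maximized by uniform distributions and minimized by concentrated distributions.

- Uniform distributions have maximum entropy log₂(5) = 2.3219 bits
- The more "peaked" or concentrated a distribution, the lower its entropy

Entropies:
  H(A) = 2.3219 bits
  H(B) = 2.2028 bits
  H(C) = 0.8826 bits

Ranking: A > B > C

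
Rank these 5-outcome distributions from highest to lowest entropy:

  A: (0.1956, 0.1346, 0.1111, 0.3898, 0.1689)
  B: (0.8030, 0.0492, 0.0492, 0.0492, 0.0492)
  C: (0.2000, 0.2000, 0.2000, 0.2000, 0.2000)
C > A > B

Key insight: Entropy is maximized by uniform distributions and minimized by concentrated distributions.

- Uniform distributions have maximum entropy log₂(5) = 2.3219 bits
- The more "peaked" or concentrated a distribution, the lower its entropy

Entropies:
  H(A) = 2.1652 bits
  H(B) = 1.1099 bits
  H(C) = 2.3219 bits

Ranking: C > A > B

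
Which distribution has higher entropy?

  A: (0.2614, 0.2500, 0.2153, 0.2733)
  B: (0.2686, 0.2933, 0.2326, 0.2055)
A

Both distributions are close to uniform, making this a harder comparison.

H(A) = 1.9945 bits
H(B) = 1.9869 bits

The distribution closer to uniform has higher entropy.
Answer: A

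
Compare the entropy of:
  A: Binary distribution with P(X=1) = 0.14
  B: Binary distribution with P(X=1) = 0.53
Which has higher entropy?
B

For binary distributions, entropy is maximized at p=0.5 and decreases as p moves toward 0 or 1.

H(A) = H(0.14) = 0.5842 bits
H(B) = H(0.53) = 0.9974 bits

Distribution B (p=0.53) is closer to uniform (p=0.5), so it has higher entropy.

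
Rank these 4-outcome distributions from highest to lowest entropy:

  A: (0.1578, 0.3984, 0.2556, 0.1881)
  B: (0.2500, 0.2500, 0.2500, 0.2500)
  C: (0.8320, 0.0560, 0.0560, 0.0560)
B > A > C

Key insight: Entropy is maximized by uniform distributions and minimized by concentrated distributions.

- Uniform distributions have maximum entropy log₂(4) = 2.0000 bits
- The more "peaked" or concentrated a distribution, the lower its entropy

Entropies:
  H(A) = 1.9058 bits
  H(B) = 2.0000 bits
  H(C) = 0.9194 bits

Ranking: B > A > C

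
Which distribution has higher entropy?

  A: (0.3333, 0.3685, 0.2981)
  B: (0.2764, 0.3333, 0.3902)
A

Both distributions are close to uniform, making this a harder comparison.

H(A) = 1.5796 bits
H(B) = 1.5709 bits

The distribution closer to uniform has higher entropy.
Answer: A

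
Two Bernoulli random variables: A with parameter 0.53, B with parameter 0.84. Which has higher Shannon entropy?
A

For binary distributions, entropy is maximized at p=0.5 and decreases as p moves toward 0 or 1.

H(A) = H(0.53) = 0.9974 bits
H(B) = H(0.84) = 0.6343 bits

Distribution A (p=0.53) is closer to uniform (p=0.5), so it has higher entropy.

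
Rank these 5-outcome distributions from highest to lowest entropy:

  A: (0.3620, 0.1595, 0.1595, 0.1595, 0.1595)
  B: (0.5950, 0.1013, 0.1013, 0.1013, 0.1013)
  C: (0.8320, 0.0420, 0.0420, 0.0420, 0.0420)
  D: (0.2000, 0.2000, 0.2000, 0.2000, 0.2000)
D > A > B > C

Key insight: Entropy is maximized by uniform distributions and minimized by concentrated distributions.

Entropies:
  H(A) = 2.2203 bits
  H(B) = 1.7838 bits
  H(C) = 0.9891 bits
  H(D) = 2.3219 bits

Ranking: D > A > B > C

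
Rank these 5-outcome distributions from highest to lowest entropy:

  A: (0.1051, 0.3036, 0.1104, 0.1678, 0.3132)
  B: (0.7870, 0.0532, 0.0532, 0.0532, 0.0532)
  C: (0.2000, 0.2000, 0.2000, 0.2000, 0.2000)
C > A > B

Key insight: Entropy is maximized by uniform distributions and minimized by concentrated distributions.

- Uniform distributions have maximum entropy log₂(5) = 2.3219 bits
- The more "peaked" or concentrated a distribution, the lower its entropy

Entropies:
  H(A) = 2.1713 bits
  H(B) = 1.1732 bits
  H(C) = 2.3219 bits

Ranking: C > A > B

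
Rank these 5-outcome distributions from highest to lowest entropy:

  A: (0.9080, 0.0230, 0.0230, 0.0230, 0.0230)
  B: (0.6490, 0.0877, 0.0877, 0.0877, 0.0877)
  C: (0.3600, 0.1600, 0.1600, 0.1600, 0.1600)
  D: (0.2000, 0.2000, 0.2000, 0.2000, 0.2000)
D > C > B > A

Key insight: Entropy is maximized by uniform distributions and minimized by concentrated distributions.

Entropies:
  H(A) = 0.6271 bits
  H(B) = 1.6370 bits
  H(C) = 2.2227 bits
  H(D) = 2.3219 bits

Ranking: D > C > B > A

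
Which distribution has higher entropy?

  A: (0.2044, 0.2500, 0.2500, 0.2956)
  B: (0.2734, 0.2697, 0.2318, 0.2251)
B

Both distributions are close to uniform, making this a harder comparison.

H(A) = 1.9879 bits
H(B) = 1.9945 bits

The distribution closer to uniform has higher entropy.
Answer: B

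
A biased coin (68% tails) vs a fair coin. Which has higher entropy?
Fair coin

The fair coin is uniform (p=0.5), maximizing binary entropy at 1 bit. The biased coin has H(0.68) ≈ 0.904 bits — its outcome is more predictable, so its entropy is lower.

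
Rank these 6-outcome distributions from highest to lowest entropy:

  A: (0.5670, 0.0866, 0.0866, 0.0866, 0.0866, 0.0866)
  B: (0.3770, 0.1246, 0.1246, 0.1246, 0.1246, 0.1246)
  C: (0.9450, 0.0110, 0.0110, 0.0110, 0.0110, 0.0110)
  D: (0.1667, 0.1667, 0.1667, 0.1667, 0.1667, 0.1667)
D > B > A > C

Key insight: Entropy is maximized by uniform distributions and minimized by concentrated distributions.

Entropies:
  H(A) = 1.9924 bits
  H(B) = 2.4025 bits
  H(C) = 0.4350 bits
  H(D) = 2.5850 bits

Ranking: D > B > A > C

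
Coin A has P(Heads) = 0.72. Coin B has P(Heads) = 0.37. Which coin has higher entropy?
B

For binary distributions, entropy is maximized at p=0.5 and decreases as p moves toward 0 or 1.

H(A) = H(0.72) = 0.8555 bits
H(B) = H(0.37) = 0.9507 bits

Distribution B (p=0.37) is closer to uniform (p=0.5), so it has higher entropy.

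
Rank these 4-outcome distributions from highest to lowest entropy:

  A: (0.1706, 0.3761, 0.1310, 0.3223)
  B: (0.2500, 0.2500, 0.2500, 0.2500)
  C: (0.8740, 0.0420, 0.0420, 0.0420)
B > A > C

Key insight: Entropy is maximized by uniform distributions and minimized by concentrated distributions.

- Uniform distributions have maximum entropy log₂(4) = 2.0000 bits
- The more "peaked" or concentrated a distribution, the lower its entropy

Entropies:
  H(A) = 1.8766 bits
  H(B) = 2.0000 bits
  H(C) = 0.7461 bits

Ranking: B > A > C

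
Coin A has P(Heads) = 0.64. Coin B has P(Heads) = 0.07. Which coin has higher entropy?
A

For binary distributions, entropy is maximized at p=0.5 and decreases as p moves toward 0 or 1.

H(A) = H(0.64) = 0.9427 bits
H(B) = H(0.07) = 0.3659 bits

Distribution A (p=0.64) is closer to uniform (p=0.5), so it has higher entropy.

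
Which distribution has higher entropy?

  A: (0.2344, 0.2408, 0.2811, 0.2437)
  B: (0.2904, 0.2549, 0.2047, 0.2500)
A

Both distributions are close to uniform, making this a harder comparison.

H(A) = 1.9962 bits
H(B) = 1.9891 bits

The distribution closer to uniform has higher entropy.
Answer: A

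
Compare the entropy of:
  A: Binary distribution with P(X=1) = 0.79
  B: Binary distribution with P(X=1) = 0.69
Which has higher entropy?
B

For binary distributions, entropy is maximized at p=0.5 and decreases as p moves toward 0 or 1.

H(A) = H(0.79) = 0.7415 bits
H(B) = H(0.69) = 0.8932 bits

Distribution B (p=0.69) is closer to uniform (p=0.5), so it has higher entropy.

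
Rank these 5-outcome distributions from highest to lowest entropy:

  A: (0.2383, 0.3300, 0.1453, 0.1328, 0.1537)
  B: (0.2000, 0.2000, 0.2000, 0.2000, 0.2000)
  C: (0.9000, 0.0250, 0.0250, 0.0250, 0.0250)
B > A > C

Key insight: Entropy is maximized by uniform distributions and minimized by concentrated distributions.

- Uniform distributions have maximum entropy log₂(5) = 2.3219 bits
- The more "peaked" or concentrated a distribution, the lower its entropy

Entropies:
  H(A) = 2.2272 bits
  H(B) = 2.3219 bits
  H(C) = 0.6690 bits

Ranking: B > A > C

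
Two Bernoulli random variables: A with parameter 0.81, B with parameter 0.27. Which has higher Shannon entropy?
B

For binary distributions, entropy is maximized at p=0.5 and decreases as p moves toward 0 or 1.

H(A) = H(0.81) = 0.7015 bits
H(B) = H(0.27) = 0.8415 bits

Distribution B (p=0.27) is closer to uniform (p=0.5), so it has higher entropy.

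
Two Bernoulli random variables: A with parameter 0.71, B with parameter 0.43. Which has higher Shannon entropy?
B

For binary distributions, entropy is maximized at p=0.5 and decreases as p moves toward 0 or 1.

H(A) = H(0.71) = 0.8687 bits
H(B) = H(0.43) = 0.9858 bits

Distribution B (p=0.43) is closer to uniform (p=0.5), so it has higher entropy.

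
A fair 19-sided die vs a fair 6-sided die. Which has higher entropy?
19-sided die

Both are uniform distributions; for uniform over n outcomes, H = log₂(n). H(19-sided) = log₂(19) = 4.248 bits and H(6-sided) = log₂(6) = 2.585 bits. More outcomes in a uniform distribution means higher entropy.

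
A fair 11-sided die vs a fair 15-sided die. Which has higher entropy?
15-sided die

Both are uniform distributions; for uniform over n outcomes, H = log₂(n). H(11-sided) = log₂(11) = 3.459 bits and H(15-sided) = log₂(15) = 3.907 bits. More outcomes in a uniform distribution means higher entropy.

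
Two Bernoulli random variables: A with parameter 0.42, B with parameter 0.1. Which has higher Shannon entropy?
A

For binary distributions, entropy is maximized at p=0.5 and decreases as p moves toward 0 or 1.

H(A) = H(0.42) = 0.9815 bits
H(B) = H(0.1) = 0.4690 bits

Distribution A (p=0.42) is closer to uniform (p=0.5), so it has higher entropy.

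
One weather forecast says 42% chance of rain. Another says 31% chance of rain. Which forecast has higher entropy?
42% forecast

Treat each forecast as a Bernoulli distribution. Binary entropy is maximized at p=0.5 and falls off symmetrically toward 0 or 1. The 42% forecast is closer to 50%, so it is more uncertain. H(42%) ≈ 0.981 bits, H(31%) ≈ 0.893 bits.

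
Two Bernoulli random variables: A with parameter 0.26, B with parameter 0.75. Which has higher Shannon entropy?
A

For binary distributions, entropy is maximized at p=0.5 and decreases as p moves toward 0 or 1.

H(A) = H(0.26) = 0.8267 bits
H(B) = H(0.75) = 0.8113 bits

Distribution A (p=0.26) is closer to uniform (p=0.5), so it has higher entropy.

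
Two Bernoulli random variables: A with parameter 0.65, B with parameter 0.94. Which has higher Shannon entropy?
A

For binary distributions, entropy is maximized at p=0.5 and decreases as p moves toward 0 or 1.

H(A) = H(0.65) = 0.9341 bits
H(B) = H(0.94) = 0.3274 bits

Distribution A (p=0.65) is closer to uniform (p=0.5), so it has higher entropy.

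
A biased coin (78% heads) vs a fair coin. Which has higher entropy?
Fair coin

The fair coin is uniform (p=0.5), maximizing binary entropy at 1 bit. The biased coin has H(0.78) ≈ 0.760 bits — its outcome is more predictable, so its entropy is lower.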